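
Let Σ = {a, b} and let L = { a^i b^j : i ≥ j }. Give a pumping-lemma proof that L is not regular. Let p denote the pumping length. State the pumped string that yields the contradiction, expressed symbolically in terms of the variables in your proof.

Suppose for contradiction that L is regular, and let p be the pumping length.
Choose w = a^p b^p ∈ L, with |w| = 2p ≥ p.
Write w = xyz as guaranteed by the lemma, with |xy| ≤ p and |y| > 0.
Since the first p symbols of w are all a's and |xy| ≤ p, y lies entirely in the leading a-block: y = a^k for some k with 1 ≤ k ≤ p.
Consider xy^0z = xz = a^{p-k} b^p. Since k ≥ 1, the a-count p-k is less than p, so i ≥ j fails; thus xz ∉ L.
This is a contradiction; hence L is not regular.

a^{p-k} b^p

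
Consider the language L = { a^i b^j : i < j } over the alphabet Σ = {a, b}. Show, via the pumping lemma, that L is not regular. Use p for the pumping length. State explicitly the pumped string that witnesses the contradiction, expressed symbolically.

Assume L is regular. Let p be the pumping length given by the pumping lemma.
Choose w = a^p b^{p+1} ∈ L, with |w| = 2p+1 ≥ p.
By the pumping lemma, w = xyz with |xy| ≤ p and |y| > 0.
The first p characters of w are a's, so xy (and hence y) consists only of a's. Write y = a^k, 1 ≤ k ≤ p.
Consider xy^2z = a^{p+k} b^{p+1}. Since k ≥ 1, the a-count p+k is at least p+1, so i < j fails; thus xy^2z ∉ L.
This contradicts the pumping lemma, so L is not regular.

a^{p+k} b^{p+1}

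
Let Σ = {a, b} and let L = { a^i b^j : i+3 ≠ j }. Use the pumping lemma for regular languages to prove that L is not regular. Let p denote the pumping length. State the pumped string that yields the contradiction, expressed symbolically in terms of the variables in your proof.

Assume L is regular; let p be its pumping constant.
Choose w = a^p b^{p+p!+3}. Since p ≠ (p+p!+3)-3 = p+p!, w ∈ L; and |w| ≥ p.
Write w = xyz as guaranteed by the lemma, with |xy| ≤ p and |y| > 0.
Because |xy| ≤ p and w begins with p copies of a, we have y = a^k with 1 ≤ k ≤ p.
Since 1 ≤ k ≤ p, k divides p!; set t = 1 + p!/k. Then xy^t z has p + (p!/k)·k = p + p! copies of a. Now the a-count is p+p! and (b-count)-3 = (p+p!+3)-3 = p+p!, so i+3 ≠ j fails. So xy^t z = a^{p+p!} b^{p+p!+3} ∉ L.
This is a contradiction; hence L is not regular.

a^{p+p!} b^{p+p!+3}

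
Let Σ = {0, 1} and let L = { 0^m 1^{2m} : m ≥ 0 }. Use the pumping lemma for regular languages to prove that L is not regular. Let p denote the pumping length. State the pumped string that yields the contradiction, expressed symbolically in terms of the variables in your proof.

Suppose for contradiction that L is regular, and let p be the pumping length.
Choose w = 0^p 1^{2p}, which is in L with |w| = 3p ≥ p.
The pumping lemma gives a decomposition w = xyz where |xy| ≤ p and |y| ≥ 1.
Since the first p symbols of w are all 0's and |xy| ≤ p, y lies entirely in the leading 0-block: y = 0^k for some k with 1 ≤ k ≤ p.
Pump with i = 2: xy^2z = 0^{p+k} 1^{2p}. For this to lie in L we would need 2p = 2(p+k), which forces k = 0. But k ≥ 1, so xy^2z ∉ L.
This contradicts the pumping lemma, so L is not regular.

0^{p+k} 1^{2p}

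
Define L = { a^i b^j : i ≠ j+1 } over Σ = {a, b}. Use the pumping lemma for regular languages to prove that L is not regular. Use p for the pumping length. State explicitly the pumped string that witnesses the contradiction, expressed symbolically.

Toward a contradiction, assume L is regular with pumping length p.
Choose w = a^p b^{p+p!-1}. Since p ≠ (p+p!-1)+1 = p+p!, w ∈ L; and |w| ≥ p.
Write w = xyz as guaranteed by the lemma, with |xy| ≤ p and |y| > 0.
Since the first p symbols of w are all a's and |xy| ≤ p, y lies entirely in the leading a-block: y = a^k for some k with 1 ≤ k ≤ p.
Since 1 ≤ k ≤ p, k divides p!; set t = 1 + p!/k. Then xy^t z has p + (p!/k)·k = p + p! copies of a. Now the a-count is p+p! and (b-count)+1 = (p+p!-1)+1 = p+p!, so i ≠ j+1 fails. So xy^t z = a^{p+p!} b^{p+p!-1} ∉ L.
This is a contradiction; hence L is not regular.

a^{p+p!} b^{p+p!-1}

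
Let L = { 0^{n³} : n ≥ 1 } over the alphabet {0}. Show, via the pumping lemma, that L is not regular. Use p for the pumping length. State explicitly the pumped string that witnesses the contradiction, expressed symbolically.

0^{p³+k}

Assume L is regular. Let p be the pumping length given by the pumping lemma.
Take w = 0^{p³} ∈ L with |w| = p³ ≥ p.
The pumping lemma gives a decomposition w = xyz where |xy| ≤ p and |y| > 0.
Then y = 0^k for some k with 1 ≤ k ≤ p.
Pump with i = 2: xy^2z = 0^{p³+k}. Since 1 ≤ k ≤ p, p³ < p³+k ≤ p³+p < p³+3p²+3p+1 = (p+1)³, so p³+k is not a perfect cube. So xy^2z ∉ L.
Contradiction. Therefore L is not regular.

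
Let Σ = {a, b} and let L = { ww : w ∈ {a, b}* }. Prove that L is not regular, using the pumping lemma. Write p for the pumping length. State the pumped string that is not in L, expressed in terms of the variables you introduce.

Assume L is regular; let p be its pumping constant.
Take w = a^p b^p a^p b^p = uu where u = a^pb^p; then w ∈ L and |w| = 4p ≥ p.
Write w = xyz as guaranteed by the lemma, with |xy| ≤ p and y is nonempty.
Since the first p symbols of w are all a's and |xy| ≤ p, y lies entirely in the leading a-block: y = a^k for some k with 1 ≤ k ≤ p.
Pump with i = 2: xy^2z = a^{p+k} b^p a^p b^p, of length 4p+k. Suppose this equals vv. The string starts with a and ends with b, so v does too; thus the boundary between the two copies of v is a b→a transition. There is exactly one such transition, at position 2p+k, so |v| = 2p+k and |vv| = 4p+2k ≠ 4p+k since k ≥ 1. So xy^2z ∉ L.
This contradicts the pumping lemma, so L is not regular.

a^{p+k} b^p a^p b^p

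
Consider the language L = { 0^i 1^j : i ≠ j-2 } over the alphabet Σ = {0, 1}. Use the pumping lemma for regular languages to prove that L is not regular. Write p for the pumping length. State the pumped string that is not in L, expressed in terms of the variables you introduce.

0^{p+p!} 1^{p+p!+2}

Suppose for contradiction that L is regular, and let p be the pumping length.
Choose w = 0^p 1^{p+p!+2}. Since p ≠ (p+p!+2)-2 = p+p!, w ∈ L; and |w| ≥ p.
The pumping lemma gives a decomposition w = xyz where |xy| ≤ p and |y| ≥ 1.
Because |xy| ≤ p and w begins with p copies of 0, we have y = 0^k with 1 ≤ k ≤ p.
Since 1 ≤ k ≤ p, k divides p!; set t = 1 + p!/k. Then xy^t z has p + (p!/k)·k = p + p! copies of 0. Now the 0-count is p+p! and (1-count)-2 = (p+p!+2)-2 = p+p!, so i ≠ j-2 fails. So xy^t z = 0^{p+p!} 1^{p+p!+2} ∉ L.
Contradiction. Therefore L is not regular.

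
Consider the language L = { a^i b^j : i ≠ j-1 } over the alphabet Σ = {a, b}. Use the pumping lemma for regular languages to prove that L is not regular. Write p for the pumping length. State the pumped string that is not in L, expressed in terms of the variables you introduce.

Suppose for contradiction that L is regular, and let p be the pumping length.
Choose w = a^p b^{p+p!+1}. Since p ≠ (p+p!+1)-1 = p+p!, w ∈ L; and |w| ≥ p.
Write w = xyz as guaranteed by the lemma, with |xy| ≤ p and |y| ≥ 1.
The first p characters of w are a's, so xy (and hence y) consists only of a's. Write y = a^k, 1 ≤ k ≤ p.
Since 1 ≤ k ≤ p, k divides p!; set t = 1 + p!/k. Then xy^t z has p + (p!/k)·k = p + p! copies of a. Now the a-count is p+p! and (b-count)-1 = (p+p!+1)-1 = p+p!, so i ≠ j-1 fails. So xy^t z = a^{p+p!} b^{p+p!+1} ∉ L.
This contradicts the pumping lemma, so L is not regular.

a^{p+p!} b^{p+p!+1}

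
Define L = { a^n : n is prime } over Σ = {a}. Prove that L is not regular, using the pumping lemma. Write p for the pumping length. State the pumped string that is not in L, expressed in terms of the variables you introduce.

a^{q(1+k)}

Toward a contradiction, assume L is regular with pumping length p.
Let q be a prime with q ≥ p+2 (infinitely many primes exist), and take w = a^q ∈ L with |w| = q ≥ p.
Write w = xyz as guaranteed by the lemma, with |xy| ≤ p and |y| ≥ 1.
Then y = a^k for some k with 1 ≤ k ≤ p.
Since 1 ≤ k ≤ p, |xz| = q-k. Pump with i = q+1: |xy^{q+1}z| = (q-k)+(q+1)k = q+qk = q(1+k), which is composite (both factors ≥ 2). So xy^{q+1}z = a^{q(1+k)} ∉ L.
This contradicts the pumping lemma, so L is not regular.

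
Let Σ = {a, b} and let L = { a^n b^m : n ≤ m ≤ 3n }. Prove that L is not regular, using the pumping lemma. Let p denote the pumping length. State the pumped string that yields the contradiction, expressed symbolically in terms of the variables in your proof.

a^{p+k} b^p

Suppose for contradiction that L is regular, and let p be the pumping length.
Take w = a^p b^p ∈ L (since p ≤ p ≤ 3p), with |w| = 2p ≥ p.
By the pumping lemma, w = xyz with |xy| ≤ p and y is nonempty.
Because |xy| ≤ p and w begins with p copies of a, we have y = a^k with 1 ≤ k ≤ p.
Pump with i = 2: xy^2z = a^{p+k} b^p. Now n = p+k > p = m, so the condition n ≤ m fails. Thus xy^2z ∉ L.
Contradiction. Therefore L is not regular.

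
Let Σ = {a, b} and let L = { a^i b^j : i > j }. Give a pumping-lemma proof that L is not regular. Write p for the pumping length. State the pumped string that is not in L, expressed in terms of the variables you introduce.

Assume L is regular; let p be its pumping constant.
Choose w = a^{p+1} b^p ∈ L, with |w| = 2p+1 ≥ p.
The pumping lemma gives a decomposition w = xyz where |xy| ≤ p and y is nonempty.
The first p characters of w are a's, so xy (and hence y) consists only of a's. Write y = a^k, 1 ≤ k ≤ p.
Consider xy^0z = xz = a^{p+1-k} b^p. Since k ≥ 1, the a-count p+1-k is at most p, so i > j fails; thus xz ∉ L.
This contradicts the pumping lemma, so L is not regular.

a^{p+1-k} b^p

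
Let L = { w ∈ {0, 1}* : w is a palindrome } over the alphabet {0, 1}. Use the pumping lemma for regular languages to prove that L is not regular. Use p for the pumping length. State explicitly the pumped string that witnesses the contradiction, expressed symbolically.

0^{p+k} 1 0^p

Assume L is regular. Let p be the pumping length given by the pumping lemma.
Take w = 0^p 1 0^p, a palindrome of length 2p+1 ≥ p.
Write w = xyz as guaranteed by the lemma, with |xy| ≤ p and |y| ≥ 1.
Since the first p symbols of w are all 0's and |xy| ≤ p, y lies entirely in the leading 0-block: y = 0^k for some k with 1 ≤ k ≤ p.
Pump with i = 2: xy^2z = 0^{p+k} 1 0^p. Its reverse is 0^p 1 0^{p+k}, which differs from xy^2z since k ≥ 1. So xy^2z is not a palindrome and xy^2z ∉ L.
This is a contradiction; hence L is not regular.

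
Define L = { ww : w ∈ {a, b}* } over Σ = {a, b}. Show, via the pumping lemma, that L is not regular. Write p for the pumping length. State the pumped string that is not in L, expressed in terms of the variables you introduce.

a^{p+k} b^p a^p b^p

Assume L is regular; let p be its pumping constant.
Take w = a^p b^p a^p b^p = uu where u = a^pb^p; then w ∈ L and |w| = 4p ≥ p.
The pumping lemma gives a decomposition w = xyz where |xy| ≤ p and |y| > 0.
The first p characters of w are a's, so xy (and hence y) consists only of a's. Write y = a^k, 1 ≤ k ≤ p.
Pump with i = 2: xy^2z = a^{p+k} b^p a^p b^p, of length 4p+k. Suppose this equals vv. The string starts with a and ends with b, so v does too; thus the boundary between the two copies of v is a b→a transition. There is exactly one such transition, at position 2p+k, so |v| = 2p+k and |vv| = 4p+2k ≠ 4p+k since k ≥ 1. So xy^2z ∉ L.
Contradiction. Therefore L is not regular.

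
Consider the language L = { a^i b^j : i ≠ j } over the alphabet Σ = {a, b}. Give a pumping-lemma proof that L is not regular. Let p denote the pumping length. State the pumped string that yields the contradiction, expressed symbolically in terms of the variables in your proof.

Assume L is regular; let p be its pumping constant.
Choose w = a^p b^{p+p!}. Since p ≠ p+p!, w ∈ L; and |w| ≥ p.
The pumping lemma gives a decomposition w = xyz where |xy| ≤ p and |y| ≥ 1.
Since the first p symbols of w are all a's and |xy| ≤ p, y lies entirely in the leading a-block: y = a^k for some k with 1 ≤ k ≤ p.
Since 1 ≤ k ≤ p, k divides p!; set t = 1 + p!/k. Then xy^t z has p + (p!/k)·k = p + p! copies of a. Now the a-count equals the b-count, so i ≠ j fails. So xy^t z = a^{p+p!} b^{p+p!} ∉ L.
This contradicts the pumping lemma, so L is not regular.

a^{p+p!} b^{p+p!}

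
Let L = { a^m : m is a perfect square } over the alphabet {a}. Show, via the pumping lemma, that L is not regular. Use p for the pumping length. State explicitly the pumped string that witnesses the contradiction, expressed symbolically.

a^{p²+k}

Suppose for contradiction that L is regular, and let p be the pumping length.
Take w = a^{p²} ∈ L with |w| = p² ≥ p.
By the pumping lemma, w = xyz with |xy| ≤ p and |y| > 0.
Then y = a^k for some k with 1 ≤ k ≤ p.
Pump with i = 2: xy^2z = a^{p²+k}. Since 1 ≤ k ≤ p, p² < p²+k ≤ p²+p < (p+1)², so p²+k lies strictly between consecutive squares and is not a perfect square. So xy^2z ∉ L.
Contradiction. Therefore L is not regular.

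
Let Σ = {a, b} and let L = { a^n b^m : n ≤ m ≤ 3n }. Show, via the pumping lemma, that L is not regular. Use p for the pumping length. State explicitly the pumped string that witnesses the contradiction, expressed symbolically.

a^{p+k} b^p

Suppose for contradiction that L is regular, and let p be the pumping length.
Take w = a^p b^p ∈ L (since p ≤ p ≤ 3p), with |w| = 2p ≥ p.
Write w = xyz as guaranteed by the lemma, with |xy| ≤ p and |y| ≥ 1.
Since the first p symbols of w are all a's and |xy| ≤ p, y lies entirely in the leading a-block: y = a^k for some k with 1 ≤ k ≤ p.
Pump with i = 2: xy^2z = a^{p+k} b^p. Now n = p+k > p = m, so the condition n ≤ m fails. Thus xy^2z ∉ L.
Contradiction. Therefore L is not regular.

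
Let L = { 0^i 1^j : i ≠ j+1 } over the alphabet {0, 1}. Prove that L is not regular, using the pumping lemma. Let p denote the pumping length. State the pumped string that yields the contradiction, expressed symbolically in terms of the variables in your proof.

Suppose for contradiction that L is regular, and let p be the pumping length.
Choose w = 0^p 1^{p+p!-1}. Since p ≠ (p+p!-1)+1 = p+p!, w ∈ L; and |w| ≥ p.
Write w = xyz as guaranteed by the lemma, with |xy| ≤ p and y is nonempty.
Since the first p symbols of w are all 0's and |xy| ≤ p, y lies entirely in the leading 0-block: y = 0^k for some k with 1 ≤ k ≤ p.
Since 1 ≤ k ≤ p, k divides p!; set t = 1 + p!/k. Then xy^t z has p + (p!/k)·k = p + p! copies of 0. Now the 0-count is p+p! and (1-count)+1 = (p+p!-1)+1 = p+p!, so i ≠ j+1 fails. So xy^t z = 0^{p+p!} 1^{p+p!-1} ∉ L.
This is a contradiction; hence L is not regular.

0^{p+p!} 1^{p+p!-1}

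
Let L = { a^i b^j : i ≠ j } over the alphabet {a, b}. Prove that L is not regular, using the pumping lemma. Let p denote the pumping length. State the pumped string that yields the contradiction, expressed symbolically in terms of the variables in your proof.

Assume L is regular; let p be its pumping constant.
Choose w = a^p b^{p+p!}. Since p ≠ p+p!, w ∈ L; and |w| ≥ p.
Write w = xyz as guaranteed by the lemma, with |xy| ≤ p and |y| > 0.
The first p characters of w are a's, so xy (and hence y) consists only of a's. Write y = a^k, 1 ≤ k ≤ p.
Since 1 ≤ k ≤ p, k divides p!; set t = 1 + p!/k. Then xy^t z has p + (p!/k)·k = p + p! copies of a. Now the a-count equals the b-count, so i ≠ j fails. So xy^t z = a^{p+p!} b^{p+p!} ∉ L.
Contradiction. Therefore L is not regular.

a^{p+p!} b^{p+p!}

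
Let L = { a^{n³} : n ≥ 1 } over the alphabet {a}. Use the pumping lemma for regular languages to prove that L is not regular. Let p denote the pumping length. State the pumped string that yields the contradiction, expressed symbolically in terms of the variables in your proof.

Assume L is regular; let p be its pumping constant.
Take w = a^{p³} ∈ L with |w| = p³ ≥ p.
By the pumping lemma, w = xyz with |xy| ≤ p and |y| ≥ 1.
Then y = a^k for some k with 1 ≤ k ≤ p.
Pump with i = 2: xy^2z = a^{p³+k}. Since 1 ≤ k ≤ p, p³ < p³+k ≤ p³+p < p³+3p²+3p+1 = (p+1)³, so p³+k is not a perfect cube. So xy^2z ∉ L.
This contradicts the pumping lemma, so L is not regular.

a^{p³+k}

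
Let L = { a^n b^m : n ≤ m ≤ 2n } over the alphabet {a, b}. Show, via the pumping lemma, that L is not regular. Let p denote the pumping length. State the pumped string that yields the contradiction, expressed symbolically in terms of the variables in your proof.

a^{p+k} b^p

Suppose for contradiction that L is regular, and let p be the pumping length.
Take w = a^p b^p ∈ L (since p ≤ p ≤ 2p), with |w| = 2p ≥ p.
By the pumping lemma, w = xyz with |xy| ≤ p and |y| ≥ 1.
The first p characters of w are a's, so xy (and hence y) consists only of a's. Write y = a^k, 1 ≤ k ≤ p.
Pump with i = 2: xy^2z = a^{p+k} b^p. Now n = p+k > p = m, so the condition n ≤ m fails. Thus xy^2z ∉ L.
This contradicts the pumping lemma, so L is not regular.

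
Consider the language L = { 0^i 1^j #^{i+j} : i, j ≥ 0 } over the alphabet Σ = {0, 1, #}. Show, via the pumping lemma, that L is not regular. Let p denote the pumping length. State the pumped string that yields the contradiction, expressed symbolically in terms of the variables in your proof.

0^{p+k} 1^p #^{2p}

Assume L is regular. Let p be the pumping length given by the pumping lemma.
Take w = 0^p 1^p #^{2p} ∈ L (with i=j=p, i+j=2p), |w| = 4p ≥ p.
Write w = xyz as guaranteed by the lemma, with |xy| ≤ p and |y| ≥ 1.
Since the first p symbols of w are all 0's and |xy| ≤ p, y lies entirely in the leading 0-block: y = 0^k for some k with 1 ≤ k ≤ p.
Consider xy^2z = 0^{p+k} 1^p #^{2p}. Now the 0- and 1-counts sum to 2p+k, but the #-count is 2p ≠ 2p+k. So xy^2z ∉ L.
This contradicts the pumping lemma, so L is not regular.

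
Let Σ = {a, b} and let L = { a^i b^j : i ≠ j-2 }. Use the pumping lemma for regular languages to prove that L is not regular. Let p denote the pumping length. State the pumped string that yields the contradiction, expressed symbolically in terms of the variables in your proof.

Toward a contradiction, assume L is regular with pumping length p.
Choose w = a^p b^{p+p!+2}. Since p ≠ (p+p!+2)-2 = p+p!, w ∈ L; and |w| ≥ p.
The pumping lemma gives a decomposition w = xyz where |xy| ≤ p and |y| > 0.
The first p characters of w are a's, so xy (and hence y) consists only of a's. Write y = a^k, 1 ≤ k ≤ p.
Since 1 ≤ k ≤ p, k divides p!; set t = 1 + p!/k. Then xy^t z has p + (p!/k)·k = p + p! copies of a. Now the a-count is p+p! and (b-count)-2 = (p+p!+2)-2 = p+p!, so i ≠ j-2 fails. So xy^t z = a^{p+p!} b^{p+p!+2} ∉ L.
This is a contradiction; hence L is not regular.

a^{p+p!} b^{p+p!+2}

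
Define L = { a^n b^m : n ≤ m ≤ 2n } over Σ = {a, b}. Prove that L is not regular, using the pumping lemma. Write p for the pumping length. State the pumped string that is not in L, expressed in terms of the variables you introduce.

a^{p+k} b^p

Assume L is regular; let p be its pumping constant.
Take w = a^p b^p ∈ L (since p ≤ p ≤ 2p), with |w| = 2p ≥ p.
Write w = xyz as guaranteed by the lemma, with |xy| ≤ p and |y| > 0.
Because |xy| ≤ p and w begins with p copies of a, we have y = a^k with 1 ≤ k ≤ p.
Pump with i = 2: xy^2z = a^{p+k} b^p. Now n = p+k > p = m, so the condition n ≤ m fails. Thus xy^2z ∉ L.
This is a contradiction; hence L is not regular.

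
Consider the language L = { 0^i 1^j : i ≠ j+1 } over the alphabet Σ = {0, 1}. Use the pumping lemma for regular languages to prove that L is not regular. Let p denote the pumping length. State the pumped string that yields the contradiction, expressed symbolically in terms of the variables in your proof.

0^{p+p!} 1^{p+p!-1}

Suppose for contradiction that L is regular, and let p be the pumping length.
Choose w = 0^p 1^{p+p!-1}. Since p ≠ (p+p!-1)+1 = p+p!, w ∈ L; and |w| ≥ p.
Write w = xyz as guaranteed by the lemma, with |xy| ≤ p and y is nonempty.
The first p characters of w are 0's, so xy (and hence y) consists only of 0's. Write y = 0^k, 1 ≤ k ≤ p.
Since 1 ≤ k ≤ p, k divides p!; set t = 1 + p!/k. Then xy^t z has p + (p!/k)·k = p + p! copies of 0. Now the 0-count is p+p! and (1-count)+1 = (p+p!-1)+1 = p+p!, so i ≠ j+1 fails. So xy^t z = 0^{p+p!} 1^{p+p!-1} ∉ L.
Contradiction. Therefore L is not regular.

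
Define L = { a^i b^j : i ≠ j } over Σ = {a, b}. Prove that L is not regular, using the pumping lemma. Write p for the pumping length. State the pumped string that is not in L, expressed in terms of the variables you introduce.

Assume L is regular; let p be its pumping constant.
Choose w = a^p b^{p+p!}. Since p ≠ p+p!, w ∈ L; and |w| ≥ p.
Write w = xyz as guaranteed by the lemma, with |xy| ≤ p and |y| > 0.
Because |xy| ≤ p and w begins with p copies of a, we have y = a^k with 1 ≤ k ≤ p.
Since 1 ≤ k ≤ p, k divides p!; set t = 1 + p!/k. Then xy^t z has p + (p!/k)·k = p + p! copies of a. Now the a-count equals the b-count, so i ≠ j fails. So xy^t z = a^{p+p!} b^{p+p!} ∉ L.
This is a contradiction; hence L is not regular.

a^{p+p!} b^{p+p!}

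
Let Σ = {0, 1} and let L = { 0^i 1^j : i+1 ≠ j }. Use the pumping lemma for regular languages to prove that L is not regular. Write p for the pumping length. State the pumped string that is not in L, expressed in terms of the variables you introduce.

0^{p+p!} 1^{p+p!+1}

Suppose for contradiction that L is regular, and let p be the pumping length.
Choose w = 0^p 1^{p+p!+1}. Since p ≠ (p+p!+1)-1 = p+p!, w ∈ L; and |w| ≥ p.
The pumping lemma gives a decomposition w = xyz where |xy| ≤ p and y is nonempty.
Because |xy| ≤ p and w begins with p copies of 0, we have y = 0^k with 1 ≤ k ≤ p.
Since 1 ≤ k ≤ p, k divides p!; set t = 1 + p!/k. Then xy^t z has p + (p!/k)·k = p + p! copies of 0. Now the 0-count is p+p! and (1-count)-1 = (p+p!+1)-1 = p+p!, so i+1 ≠ j fails. So xy^t z = 0^{p+p!} 1^{p+p!+1} ∉ L.
This contradicts the pumping lemma, so L is not regular.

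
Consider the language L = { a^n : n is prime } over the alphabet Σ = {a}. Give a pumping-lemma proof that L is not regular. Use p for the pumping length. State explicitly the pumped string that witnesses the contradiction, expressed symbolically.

a^{q(1+k)}

Suppose for contradiction that L is regular, and let p be the pumping length.
Let q be a prime with q ≥ p+2 (infinitely many primes exist), and take w = a^q ∈ L with |w| = q ≥ p.
The pumping lemma gives a decomposition w = xyz where |xy| ≤ p and |y| ≥ 1.
Then y = a^k for some k with 1 ≤ k ≤ p.
Since 1 ≤ k ≤ p, |xz| = q-k. Pump with i = q+1: |xy^{q+1}z| = (q-k)+(q+1)k = q+qk = q(1+k), which is composite (both factors ≥ 2). So xy^{q+1}z = a^{q(1+k)} ∉ L.
This contradicts the pumping lemma, so L is not regular.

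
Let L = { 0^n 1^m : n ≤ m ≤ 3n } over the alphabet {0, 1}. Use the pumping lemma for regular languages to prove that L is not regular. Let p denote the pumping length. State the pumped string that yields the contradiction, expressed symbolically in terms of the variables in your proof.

Assume L is regular. Let p be the pumping length given by the pumping lemma.
Take w = 0^p 1^p ∈ L (since p ≤ p ≤ 3p), with |w| = 2p ≥ p.
The pumping lemma gives a decomposition w = xyz where |xy| ≤ p and y is nonempty.
Since the first p symbols of w are all 0's and |xy| ≤ p, y lies entirely in the leading 0-block: y = 0^k for some k with 1 ≤ k ≤ p.
Pump with i = 2: xy^2z = 0^{p+k} 1^p. Now n = p+k > p = m, so the condition n ≤ m fails. Thus xy^2z ∉ L.
This is a contradiction; hence L is not regular.

0^{p+k} 1^p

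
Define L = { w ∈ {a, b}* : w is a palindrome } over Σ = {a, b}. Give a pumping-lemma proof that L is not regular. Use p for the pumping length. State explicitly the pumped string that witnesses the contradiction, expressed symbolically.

a^{p+k} b a^p

Assume L is regular. Let p be the pumping length given by the pumping lemma.
Take w = a^p b a^p, a palindrome of length 2p+1 ≥ p.
Write w = xyz as guaranteed by the lemma, with |xy| ≤ p and y is nonempty.
The first p characters of w are a's, so xy (and hence y) consists only of a's. Write y = a^k, 1 ≤ k ≤ p.
Pump with i = 2: xy^2z = a^{p+k} b a^p. Its reverse is a^p b a^{p+k}, which differs from xy^2z since k ≥ 1. So xy^2z is not a palindrome and xy^2z ∉ L.
Contradiction. Therefore L is not regular.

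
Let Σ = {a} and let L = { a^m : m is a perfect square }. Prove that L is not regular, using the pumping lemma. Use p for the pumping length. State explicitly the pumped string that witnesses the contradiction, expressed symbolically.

a^{p²+k}

Toward a contradiction, assume L is regular with pumping length p.
Take w = a^{p²} ∈ L with |w| = p² ≥ p.
Write w = xyz as guaranteed by the lemma, with |xy| ≤ p and y is nonempty.
Then y = a^k for some k with 1 ≤ k ≤ p.
Pump with i = 2: xy^2z = a^{p²+k}. Since 1 ≤ k ≤ p, p² < p²+k ≤ p²+p < (p+1)², so p²+k lies strictly between consecutive squares and is not a perfect square. So xy^2z ∉ L.
This contradicts the pumping lemma, so L is not regular.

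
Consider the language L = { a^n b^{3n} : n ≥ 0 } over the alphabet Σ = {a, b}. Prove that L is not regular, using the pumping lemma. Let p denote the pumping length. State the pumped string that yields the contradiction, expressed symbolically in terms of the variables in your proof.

a^{p+k} b^{3p}

Assume L is regular; let p be its pumping constant.
Take w = a^p b^{3p}. Then w ∈ L and |w| = 4p ≥ p.
By the pumping lemma, w = xyz with |xy| ≤ p and |y| ≥ 1.
The first p characters of w are a's, so xy (and hence y) consists only of a's. Write y = a^k, 1 ≤ k ≤ p.
Pump with i = 2: xy^2z = a^{p+k} b^{3p}. For this to lie in L we would need 3p = 3(p+k), which forces k = 0. But k ≥ 1, so xy^2z ∉ L.
This is a contradiction; hence L is not regular.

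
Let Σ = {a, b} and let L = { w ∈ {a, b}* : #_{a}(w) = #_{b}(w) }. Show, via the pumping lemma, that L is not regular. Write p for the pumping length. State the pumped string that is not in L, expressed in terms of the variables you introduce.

Assume L is regular. Let p be the pumping length given by the pumping lemma.
Choose w = a^p b^p ∈ L with |w| = 2p ≥ p.
The pumping lemma gives a decomposition w = xyz where |xy| ≤ p and |y| > 0.
Because |xy| ≤ p and w begins with p copies of a, we have y = a^k with 1 ≤ k ≤ p.
Pump with i = 2: xy^2z = a^{p+k} b^p has p+k occurrences of a but only p of b. Since k ≥ 1 the counts differ, so xy^2z ∉ L.
Contradiction. Therefore L is not regular.

a^{p+k} b^p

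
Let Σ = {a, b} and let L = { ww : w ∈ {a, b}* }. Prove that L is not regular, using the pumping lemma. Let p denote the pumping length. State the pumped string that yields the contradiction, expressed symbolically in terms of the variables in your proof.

Toward a contradiction, assume L is regular with pumping length p.
Take w = a^p b^p a^p b^p = uu where u = a^pb^p; then w ∈ L and |w| = 4p ≥ p.
By the pumping lemma, w = xyz with |xy| ≤ p and |y| ≥ 1.
The first p characters of w are a's, so xy (and hence y) consists only of a's. Write y = a^k, 1 ≤ k ≤ p.
Pump with i = 2: xy^2z = a^{p+k} b^p a^p b^p, of length 4p+k. Suppose this equals vv. The string starts with a and ends with b, so v does too; thus the boundary between the two copies of v is a b→a transition. There is exactly one such transition, at position 2p+k, so |v| = 2p+k and |vv| = 4p+2k ≠ 4p+k since k ≥ 1. So xy^2z ∉ L.
Contradiction. Therefore L is not regular.

a^{p+k} b^p a^p b^p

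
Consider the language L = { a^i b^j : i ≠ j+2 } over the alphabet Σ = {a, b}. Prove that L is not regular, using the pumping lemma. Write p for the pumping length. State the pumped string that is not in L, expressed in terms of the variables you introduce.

Toward a contradiction, assume L is regular with pumping length p.
Choose w = a^p b^{p+p!-2}. Since p ≠ (p+p!-2)+2 = p+p!, w ∈ L; and |w| ≥ p.
Write w = xyz as guaranteed by the lemma, with |xy| ≤ p and |y| ≥ 1.
Since the first p symbols of w are all a's and |xy| ≤ p, y lies entirely in the leading a-block: y = a^k for some k with 1 ≤ k ≤ p.
Since 1 ≤ k ≤ p, k divides p!; set t = 1 + p!/k. Then xy^t z has p + (p!/k)·k = p + p! copies of a. Now the a-count is p+p! and (b-count)+2 = (p+p!-2)+2 = p+p!, so i ≠ j+2 fails. So xy^t z = a^{p+p!} b^{p+p!-2} ∉ L.
This is a contradiction; hence L is not regular.

a^{p+p!} b^{p+p!-2}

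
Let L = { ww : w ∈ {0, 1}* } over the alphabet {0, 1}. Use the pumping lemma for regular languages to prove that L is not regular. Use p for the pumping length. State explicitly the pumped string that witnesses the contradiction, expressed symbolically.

Suppose for contradiction that L is regular, and let p be the pumping length.
Take w = 0^p 1^p 0^p 1^p = uu where u = 0^p1^p; then w ∈ L and |w| = 4p ≥ p.
The pumping lemma gives a decomposition w = xyz where |xy| ≤ p and |y| ≥ 1.
Because |xy| ≤ p and w begins with p copies of 0, we have y = 0^k with 1 ≤ k ≤ p.
Pump with i = 2: xy^2z = 0^{p+k} 1^p 0^p 1^p, of length 4p+k. Suppose this equals vv. The string starts with 0 and ends with 1, so v does too; thus the boundary between the two copies of v is a 1→0 transition. There is exactly one such transition, at position 2p+k, so |v| = 2p+k and |vv| = 4p+2k ≠ 4p+k since k ≥ 1. So xy^2z ∉ L.
This contradicts the pumping lemma, so L is not regular.

0^{p+k} 1^p 0^p 1^p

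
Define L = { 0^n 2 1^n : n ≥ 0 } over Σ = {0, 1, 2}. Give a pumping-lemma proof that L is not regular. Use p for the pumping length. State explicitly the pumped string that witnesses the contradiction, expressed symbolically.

0^{p+k} 2 1^p

Assume L is regular; let p be its pumping constant.
Take w = 0^p 2 1^p ∈ L with |w| = 2p+1 ≥ p.
Write w = xyz as guaranteed by the lemma, with |xy| ≤ p and |y| ≥ 1.
Since the first p symbols of w are all 0's and |xy| ≤ p, y lies entirely in the leading 0-block: y = 0^k for some k with 1 ≤ k ≤ p.
Pump with i = 2: xy^2z = 0^{p+k} 2 1^p, which would require p+k = p. But k ≥ 1, so xy^2z ∉ L.
This contradicts the pumping lemma, so L is not regular.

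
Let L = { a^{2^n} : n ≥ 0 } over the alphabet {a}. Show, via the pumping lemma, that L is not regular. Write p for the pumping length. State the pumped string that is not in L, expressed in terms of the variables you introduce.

Assume L is regular; let p be its pumping constant.
Take w = a^{2^p} ∈ L with |w| = 2^p ≥ p.
By the pumping lemma, w = xyz with |xy| ≤ p and |y| ≥ 1.
Then y = a^k for some k with 1 ≤ k ≤ p.
Pump with i = 2: xy^2z = a^{2^p+k}. Since 1 ≤ k ≤ p < 2^p, we have 2^p < 2^p+k < 2^{p+1}, so 2^p+k is not a power of 2. So xy^2z ∉ L.
This is a contradiction; hence L is not regular.

a^{2^p+k}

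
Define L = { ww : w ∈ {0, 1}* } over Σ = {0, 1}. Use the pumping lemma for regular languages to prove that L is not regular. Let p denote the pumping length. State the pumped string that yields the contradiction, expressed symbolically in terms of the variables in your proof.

0^{p+k} 1^p 0^p 1^p

Toward a contradiction, assume L is regular with pumping length p.
Take w = 0^p 1^p 0^p 1^p = uu where u = 0^p1^p; then w ∈ L and |w| = 4p ≥ p.
By the pumping lemma, w = xyz with |xy| ≤ p and y is nonempty.
Because |xy| ≤ p and w begins with p copies of 0, we have y = 0^k with 1 ≤ k ≤ p.
Pump with i = 2: xy^2z = 0^{p+k} 1^p 0^p 1^p, of length 4p+k. Suppose this equals vv. The string starts with 0 and ends with 1, so v does too; thus the boundary between the two copies of v is a 1→0 transition. There is exactly one such transition, at position 2p+k, so |v| = 2p+k and |vv| = 4p+2k ≠ 4p+k since k ≥ 1. So xy^2z ∉ L.
Contradiction. Therefore L is not regular.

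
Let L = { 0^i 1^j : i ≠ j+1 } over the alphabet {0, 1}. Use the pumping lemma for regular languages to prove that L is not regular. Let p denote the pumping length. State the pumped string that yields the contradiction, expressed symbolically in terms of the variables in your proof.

0^{p+p!} 1^{p+p!-1}

Toward a contradiction, assume L is regular with pumping length p.
Choose w = 0^p 1^{p+p!-1}. Since p ≠ (p+p!-1)+1 = p+p!, w ∈ L; and |w| ≥ p.
Write w = xyz as guaranteed by the lemma, with |xy| ≤ p and |y| ≥ 1.
Because |xy| ≤ p and w begins with p copies of 0, we have y = 0^k with 1 ≤ k ≤ p.
Since 1 ≤ k ≤ p, k divides p!; set t = 1 + p!/k. Then xy^t z has p + (p!/k)·k = p + p! copies of 0. Now the 0-count is p+p! and (1-count)+1 = (p+p!-1)+1 = p+p!, so i ≠ j+1 fails. So xy^t z = 0^{p+p!} 1^{p+p!-1} ∉ L.
This is a contradiction; hence L is not regular.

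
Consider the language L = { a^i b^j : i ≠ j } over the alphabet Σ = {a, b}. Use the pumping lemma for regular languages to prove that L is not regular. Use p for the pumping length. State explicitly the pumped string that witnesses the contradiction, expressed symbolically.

Toward a contradiction, assume L is regular with pumping length p.
Choose w = a^p b^{p+p!}. Since p ≠ p+p!, w ∈ L; and |w| ≥ p.
Write w = xyz as guaranteed by the lemma, with |xy| ≤ p and |y| > 0.
Because |xy| ≤ p and w begins with p copies of a, we have y = a^k with 1 ≤ k ≤ p.
Since 1 ≤ k ≤ p, k divides p!; set t = 1 + p!/k. Then xy^t z has p + (p!/k)·k = p + p! copies of a. Now the a-count equals the b-count, so i ≠ j fails. So xy^t z = a^{p+p!} b^{p+p!} ∉ L.
This is a contradiction; hence L is not regular.

a^{p+p!} b^{p+p!}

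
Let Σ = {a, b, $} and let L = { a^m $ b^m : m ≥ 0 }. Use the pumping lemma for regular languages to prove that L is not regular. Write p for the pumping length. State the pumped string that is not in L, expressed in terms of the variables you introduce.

a^{p+k} $ b^p

Suppose for contradiction that L is regular, and let p be the pumping length.
Take w = a^p $ b^p ∈ L with |w| = 2p+1 ≥ p.
By the pumping lemma, w = xyz with |xy| ≤ p and |y| ≥ 1.
Because |xy| ≤ p and w begins with p copies of a, we have y = a^k with 1 ≤ k ≤ p.
Pump with i = 2: xy^2z = a^{p+k} $ b^p, which would require p+k = p. But k ≥ 1, so xy^2z ∉ L.
This is a contradiction; hence L is not regular.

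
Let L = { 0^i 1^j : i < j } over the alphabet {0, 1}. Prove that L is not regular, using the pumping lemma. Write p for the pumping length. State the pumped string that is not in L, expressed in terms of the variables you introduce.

Assume L is regular; let p be its pumping constant.
Choose w = 0^p 1^{p+1} ∈ L, with |w| = 2p+1 ≥ p.
By the pumping lemma, w = xyz with |xy| ≤ p and y is nonempty.
The first p characters of w are 0's, so xy (and hence y) consists only of 0's. Write y = 0^k, 1 ≤ k ≤ p.
Consider xy^2z = 0^{p+k} 1^{p+1}. Since k ≥ 1, the 0-count p+k is at least p+1, so i < j fails; thus xy^2z ∉ L.
Contradiction. Therefore L is not regular.

0^{p+k} 1^{p+1}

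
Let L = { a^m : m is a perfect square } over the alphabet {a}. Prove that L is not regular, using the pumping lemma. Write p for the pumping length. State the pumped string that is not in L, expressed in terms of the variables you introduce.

a^{p²+k}

Toward a contradiction, assume L is regular with pumping length p.
Take w = a^{p²} ∈ L with |w| = p² ≥ p.
Write w = xyz as guaranteed by the lemma, with |xy| ≤ p and y is nonempty.
Then y = a^k for some k with 1 ≤ k ≤ p.
Pump with i = 2: xy^2z = a^{p²+k}. Since 1 ≤ k ≤ p, p² < p²+k ≤ p²+p < (p+1)², so p²+k lies strictly between consecutive squares and is not a perfect square. So xy^2z ∉ L.
This contradicts the pumping lemma, so L is not regular.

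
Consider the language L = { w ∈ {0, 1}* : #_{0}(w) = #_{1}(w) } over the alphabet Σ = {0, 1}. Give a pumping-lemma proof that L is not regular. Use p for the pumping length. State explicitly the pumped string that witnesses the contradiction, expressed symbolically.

0^{p+k} 1^p

Assume L is regular; let p be its pumping constant.
Choose w = 0^p 1^p ∈ L with |w| = 2p ≥ p.
By the pumping lemma, w = xyz with |xy| ≤ p and |y| ≥ 1.
The first p characters of w are 0's, so xy (and hence y) consists only of 0's. Write y = 0^k, 1 ≤ k ≤ p.
Pump with i = 2: xy^2z = 0^{p+k} 1^p has p+k occurrences of 0 but only p of 1. Since k ≥ 1 the counts differ, so xy^2z ∉ L.
This is a contradiction; hence L is not regular.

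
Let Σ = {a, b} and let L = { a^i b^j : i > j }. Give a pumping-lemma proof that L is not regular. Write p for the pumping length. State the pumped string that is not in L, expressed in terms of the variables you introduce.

a^{p+1-k} b^p

Toward a contradiction, assume L is regular with pumping length p.
Choose w = a^{p+1} b^p ∈ L, with |w| = 2p+1 ≥ p.
By the pumping lemma, w = xyz with |xy| ≤ p and |y| > 0.
The first p characters of w are a's, so xy (and hence y) consists only of a's. Write y = a^k, 1 ≤ k ≤ p.
Consider xy^0z = xz = a^{p+1-k} b^p. Since k ≥ 1, the a-count p+1-k is at most p, so i > j fails; thus xz ∉ L.
This is a contradiction; hence L is not regular.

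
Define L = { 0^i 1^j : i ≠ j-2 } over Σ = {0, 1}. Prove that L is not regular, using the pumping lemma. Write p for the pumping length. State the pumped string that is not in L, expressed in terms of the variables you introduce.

0^{p+p!} 1^{p+p!+2}

Suppose for contradiction that L is regular, and let p be the pumping length.
Choose w = 0^p 1^{p+p!+2}. Since p ≠ (p+p!+2)-2 = p+p!, w ∈ L; and |w| ≥ p.
Write w = xyz as guaranteed by the lemma, with |xy| ≤ p and |y| ≥ 1.
The first p characters of w are 0's, so xy (and hence y) consists only of 0's. Write y = 0^k, 1 ≤ k ≤ p.
Since 1 ≤ k ≤ p, k divides p!; set t = 1 + p!/k. Then xy^t z has p + (p!/k)·k = p + p! copies of 0. Now the 0-count is p+p! and (1-count)-2 = (p+p!+2)-2 = p+p!, so i ≠ j-2 fails. So xy^t z = 0^{p+p!} 1^{p+p!+2} ∉ L.
Contradiction. Therefore L is not regular.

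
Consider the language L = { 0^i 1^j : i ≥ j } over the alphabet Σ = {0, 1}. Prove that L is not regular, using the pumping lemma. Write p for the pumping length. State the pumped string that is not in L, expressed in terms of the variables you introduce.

Assume L is regular; let p be its pumping constant.
Choose w = 0^p 1^p ∈ L, with |w| = 2p ≥ p.
Write w = xyz as guaranteed by the lemma, with |xy| ≤ p and |y| > 0.
Because |xy| ≤ p and w begins with p copies of 0, we have y = 0^k with 1 ≤ k ≤ p.
Consider xy^0z = xz = 0^{p-k} 1^p. Since k ≥ 1, the 0-count p-k is less than p, so i ≥ j fails; thus xz ∉ L.
Contradiction. Therefore L is not regular.

0^{p-k} 1^p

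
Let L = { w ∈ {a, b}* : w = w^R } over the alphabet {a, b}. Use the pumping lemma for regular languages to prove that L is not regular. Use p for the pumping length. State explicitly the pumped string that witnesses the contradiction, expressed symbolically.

a^{p+k} b a^p

Assume L is regular. Let p be the pumping length given by the pumping lemma.
Take w = a^p b a^p, a palindrome of length 2p+1 ≥ p.
By the pumping lemma, w = xyz with |xy| ≤ p and |y| > 0.
The first p characters of w are a's, so xy (and hence y) consists only of a's. Write y = a^k, 1 ≤ k ≤ p.
Pump with i = 2: xy^2z = a^{p+k} b a^p. Its reverse is a^p b a^{p+k}, which differs from xy^2z since k ≥ 1. So xy^2z is not a palindrome and xy^2z ∉ L.
Contradiction. Therefore L is not regular.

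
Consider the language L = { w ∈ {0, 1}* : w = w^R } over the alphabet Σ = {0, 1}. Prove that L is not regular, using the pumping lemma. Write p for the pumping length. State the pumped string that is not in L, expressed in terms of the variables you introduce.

0^{p+k} 1 0^p

Assume L is regular. Let p be the pumping length given by the pumping lemma.
Take w = 0^p 1 0^p, a palindrome of length 2p+1 ≥ p.
By the pumping lemma, w = xyz with |xy| ≤ p and |y| > 0.
Since the first p symbols of w are all 0's and |xy| ≤ p, y lies entirely in the leading 0-block: y = 0^k for some k with 1 ≤ k ≤ p.
Pump with i = 2: xy^2z = 0^{p+k} 1 0^p. Its reverse is 0^p 1 0^{p+k}, which differs from xy^2z since k ≥ 1. So xy^2z is not a palindrome and xy^2z ∉ L.
This contradicts the pumping lemma, so L is not regular.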